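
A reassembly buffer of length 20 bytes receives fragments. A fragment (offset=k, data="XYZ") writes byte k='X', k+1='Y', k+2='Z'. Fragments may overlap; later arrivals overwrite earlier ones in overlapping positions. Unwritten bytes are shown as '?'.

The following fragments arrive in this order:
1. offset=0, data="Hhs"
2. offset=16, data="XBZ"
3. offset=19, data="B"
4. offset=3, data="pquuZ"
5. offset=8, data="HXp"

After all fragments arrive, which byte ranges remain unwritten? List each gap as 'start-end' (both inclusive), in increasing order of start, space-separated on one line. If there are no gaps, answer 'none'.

Answer: 11-15

Derivation:
Fragment 1: offset=0 len=3
Fragment 2: offset=16 len=3
Fragment 3: offset=19 len=1
Fragment 4: offset=3 len=5
Fragment 5: offset=8 len=3
Gaps: 11-15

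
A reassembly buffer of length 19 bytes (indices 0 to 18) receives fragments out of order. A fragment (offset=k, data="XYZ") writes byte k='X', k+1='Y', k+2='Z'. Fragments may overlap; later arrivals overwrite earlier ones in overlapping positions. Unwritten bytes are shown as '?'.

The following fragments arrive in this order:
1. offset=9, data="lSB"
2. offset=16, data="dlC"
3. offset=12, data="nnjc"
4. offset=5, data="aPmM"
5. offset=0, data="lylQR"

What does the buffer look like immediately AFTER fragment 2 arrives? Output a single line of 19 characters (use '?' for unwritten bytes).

Fragment 1: offset=9 data="lSB" -> buffer=?????????lSB???????
Fragment 2: offset=16 data="dlC" -> buffer=?????????lSB????dlC

Answer: ?????????lSB????dlC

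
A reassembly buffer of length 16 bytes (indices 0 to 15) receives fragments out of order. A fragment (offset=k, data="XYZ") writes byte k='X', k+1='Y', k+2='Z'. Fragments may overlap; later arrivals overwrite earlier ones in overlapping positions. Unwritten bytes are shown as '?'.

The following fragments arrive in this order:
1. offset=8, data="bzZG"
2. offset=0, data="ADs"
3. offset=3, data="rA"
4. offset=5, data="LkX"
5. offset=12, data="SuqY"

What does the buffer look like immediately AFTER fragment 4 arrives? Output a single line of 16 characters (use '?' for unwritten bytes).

Fragment 1: offset=8 data="bzZG" -> buffer=????????bzZG????
Fragment 2: offset=0 data="ADs" -> buffer=ADs?????bzZG????
Fragment 3: offset=3 data="rA" -> buffer=ADsrA???bzZG????
Fragment 4: offset=5 data="LkX" -> buffer=ADsrALkXbzZG????

Answer: ADsrALkXbzZG????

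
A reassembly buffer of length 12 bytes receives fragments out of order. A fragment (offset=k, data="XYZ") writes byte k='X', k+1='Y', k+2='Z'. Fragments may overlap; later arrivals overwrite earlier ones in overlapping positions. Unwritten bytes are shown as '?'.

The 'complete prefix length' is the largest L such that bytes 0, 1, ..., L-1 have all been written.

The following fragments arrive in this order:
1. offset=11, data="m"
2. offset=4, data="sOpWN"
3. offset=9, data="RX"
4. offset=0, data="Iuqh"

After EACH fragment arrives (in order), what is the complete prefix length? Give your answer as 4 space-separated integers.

Fragment 1: offset=11 data="m" -> buffer=???????????m -> prefix_len=0
Fragment 2: offset=4 data="sOpWN" -> buffer=????sOpWN??m -> prefix_len=0
Fragment 3: offset=9 data="RX" -> buffer=????sOpWNRXm -> prefix_len=0
Fragment 4: offset=0 data="Iuqh" -> buffer=IuqhsOpWNRXm -> prefix_len=12

Answer: 0 0 0 12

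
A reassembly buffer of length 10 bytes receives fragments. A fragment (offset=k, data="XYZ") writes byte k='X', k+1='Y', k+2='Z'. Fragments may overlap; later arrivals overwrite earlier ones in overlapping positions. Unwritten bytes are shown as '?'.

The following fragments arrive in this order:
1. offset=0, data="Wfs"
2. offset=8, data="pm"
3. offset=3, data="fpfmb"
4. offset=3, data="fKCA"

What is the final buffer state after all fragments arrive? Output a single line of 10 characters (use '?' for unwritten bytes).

Fragment 1: offset=0 data="Wfs" -> buffer=Wfs???????
Fragment 2: offset=8 data="pm" -> buffer=Wfs?????pm
Fragment 3: offset=3 data="fpfmb" -> buffer=Wfsfpfmbpm
Fragment 4: offset=3 data="fKCA" -> buffer=WfsfKCAbpm

Answer: WfsfKCAbpm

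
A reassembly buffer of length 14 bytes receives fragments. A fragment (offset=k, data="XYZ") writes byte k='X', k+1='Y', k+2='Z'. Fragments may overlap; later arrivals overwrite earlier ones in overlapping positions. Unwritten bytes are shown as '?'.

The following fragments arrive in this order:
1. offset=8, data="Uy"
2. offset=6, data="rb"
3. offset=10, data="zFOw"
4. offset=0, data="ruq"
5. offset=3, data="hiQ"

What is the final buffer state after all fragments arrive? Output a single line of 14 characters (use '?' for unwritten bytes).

Answer: ruqhiQrbUyzFOw

Derivation:
Fragment 1: offset=8 data="Uy" -> buffer=????????Uy????
Fragment 2: offset=6 data="rb" -> buffer=??????rbUy????
Fragment 3: offset=10 data="zFOw" -> buffer=??????rbUyzFOw
Fragment 4: offset=0 data="ruq" -> buffer=ruq???rbUyzFOw
Fragment 5: offset=3 data="hiQ" -> buffer=ruqhiQrbUyzFOw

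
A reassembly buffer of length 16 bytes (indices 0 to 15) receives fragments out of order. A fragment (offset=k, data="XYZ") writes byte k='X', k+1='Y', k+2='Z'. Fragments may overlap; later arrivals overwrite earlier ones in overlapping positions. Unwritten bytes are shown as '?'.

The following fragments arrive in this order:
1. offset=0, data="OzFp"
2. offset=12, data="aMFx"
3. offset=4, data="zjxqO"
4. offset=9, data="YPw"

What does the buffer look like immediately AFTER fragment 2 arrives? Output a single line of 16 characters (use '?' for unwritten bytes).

Answer: OzFp????????aMFx

Derivation:
Fragment 1: offset=0 data="OzFp" -> buffer=OzFp????????????
Fragment 2: offset=12 data="aMFx" -> buffer=OzFp????????aMFx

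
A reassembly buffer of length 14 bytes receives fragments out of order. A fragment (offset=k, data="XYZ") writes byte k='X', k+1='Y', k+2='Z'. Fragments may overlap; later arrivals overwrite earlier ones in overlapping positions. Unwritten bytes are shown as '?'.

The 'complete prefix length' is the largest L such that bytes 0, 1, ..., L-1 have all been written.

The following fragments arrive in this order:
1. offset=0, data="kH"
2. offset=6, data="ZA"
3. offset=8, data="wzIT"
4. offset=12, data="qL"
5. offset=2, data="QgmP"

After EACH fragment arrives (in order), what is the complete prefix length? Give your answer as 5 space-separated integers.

Fragment 1: offset=0 data="kH" -> buffer=kH???????????? -> prefix_len=2
Fragment 2: offset=6 data="ZA" -> buffer=kH????ZA?????? -> prefix_len=2
Fragment 3: offset=8 data="wzIT" -> buffer=kH????ZAwzIT?? -> prefix_len=2
Fragment 4: offset=12 data="qL" -> buffer=kH????ZAwzITqL -> prefix_len=2
Fragment 5: offset=2 data="QgmP" -> buffer=kHQgmPZAwzITqL -> prefix_len=14

Answer: 2 2 2 2 14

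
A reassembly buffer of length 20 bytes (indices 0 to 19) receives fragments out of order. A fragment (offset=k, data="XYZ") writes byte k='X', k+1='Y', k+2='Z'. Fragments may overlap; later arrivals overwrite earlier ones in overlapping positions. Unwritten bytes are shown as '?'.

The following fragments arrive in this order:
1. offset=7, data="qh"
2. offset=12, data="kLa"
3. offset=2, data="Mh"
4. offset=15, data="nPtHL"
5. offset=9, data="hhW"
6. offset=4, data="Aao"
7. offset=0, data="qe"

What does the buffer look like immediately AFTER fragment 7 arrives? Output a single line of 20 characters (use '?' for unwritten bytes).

Fragment 1: offset=7 data="qh" -> buffer=???????qh???????????
Fragment 2: offset=12 data="kLa" -> buffer=???????qh???kLa?????
Fragment 3: offset=2 data="Mh" -> buffer=??Mh???qh???kLa?????
Fragment 4: offset=15 data="nPtHL" -> buffer=??Mh???qh???kLanPtHL
Fragment 5: offset=9 data="hhW" -> buffer=??Mh???qhhhWkLanPtHL
Fragment 6: offset=4 data="Aao" -> buffer=??MhAaoqhhhWkLanPtHL
Fragment 7: offset=0 data="qe" -> buffer=qeMhAaoqhhhWkLanPtHL

Answer: qeMhAaoqhhhWkLanPtHL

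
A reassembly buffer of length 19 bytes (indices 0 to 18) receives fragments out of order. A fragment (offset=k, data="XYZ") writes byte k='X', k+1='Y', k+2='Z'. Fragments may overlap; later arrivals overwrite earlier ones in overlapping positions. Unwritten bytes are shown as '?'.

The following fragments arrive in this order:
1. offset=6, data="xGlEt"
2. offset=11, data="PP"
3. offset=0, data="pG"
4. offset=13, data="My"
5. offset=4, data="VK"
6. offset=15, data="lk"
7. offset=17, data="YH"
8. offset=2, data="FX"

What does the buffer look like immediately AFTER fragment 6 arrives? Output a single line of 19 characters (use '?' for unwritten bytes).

Answer: pG??VKxGlEtPPMylk??

Derivation:
Fragment 1: offset=6 data="xGlEt" -> buffer=??????xGlEt????????
Fragment 2: offset=11 data="PP" -> buffer=??????xGlEtPP??????
Fragment 3: offset=0 data="pG" -> buffer=pG????xGlEtPP??????
Fragment 4: offset=13 data="My" -> buffer=pG????xGlEtPPMy????
Fragment 5: offset=4 data="VK" -> buffer=pG??VKxGlEtPPMy????
Fragment 6: offset=15 data="lk" -> buffer=pG??VKxGlEtPPMylk??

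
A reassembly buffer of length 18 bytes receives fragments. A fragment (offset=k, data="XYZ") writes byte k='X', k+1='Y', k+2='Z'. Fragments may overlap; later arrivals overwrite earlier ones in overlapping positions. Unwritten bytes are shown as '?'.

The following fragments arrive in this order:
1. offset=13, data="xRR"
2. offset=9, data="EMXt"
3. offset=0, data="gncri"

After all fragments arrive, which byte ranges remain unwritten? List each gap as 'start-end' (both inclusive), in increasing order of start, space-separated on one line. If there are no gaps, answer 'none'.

Fragment 1: offset=13 len=3
Fragment 2: offset=9 len=4
Fragment 3: offset=0 len=5
Gaps: 5-8 16-17

Answer: 5-8 16-17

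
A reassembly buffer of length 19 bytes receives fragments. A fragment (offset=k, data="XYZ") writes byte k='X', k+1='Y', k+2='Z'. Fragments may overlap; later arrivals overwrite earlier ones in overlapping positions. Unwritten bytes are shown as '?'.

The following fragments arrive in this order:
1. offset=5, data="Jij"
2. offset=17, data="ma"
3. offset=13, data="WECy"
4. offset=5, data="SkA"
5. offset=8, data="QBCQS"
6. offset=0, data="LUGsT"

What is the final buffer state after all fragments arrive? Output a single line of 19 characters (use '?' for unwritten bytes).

Fragment 1: offset=5 data="Jij" -> buffer=?????Jij???????????
Fragment 2: offset=17 data="ma" -> buffer=?????Jij?????????ma
Fragment 3: offset=13 data="WECy" -> buffer=?????Jij?????WECyma
Fragment 4: offset=5 data="SkA" -> buffer=?????SkA?????WECyma
Fragment 5: offset=8 data="QBCQS" -> buffer=?????SkAQBCQSWECyma
Fragment 6: offset=0 data="LUGsT" -> buffer=LUGsTSkAQBCQSWECyma

Answer: LUGsTSkAQBCQSWECyma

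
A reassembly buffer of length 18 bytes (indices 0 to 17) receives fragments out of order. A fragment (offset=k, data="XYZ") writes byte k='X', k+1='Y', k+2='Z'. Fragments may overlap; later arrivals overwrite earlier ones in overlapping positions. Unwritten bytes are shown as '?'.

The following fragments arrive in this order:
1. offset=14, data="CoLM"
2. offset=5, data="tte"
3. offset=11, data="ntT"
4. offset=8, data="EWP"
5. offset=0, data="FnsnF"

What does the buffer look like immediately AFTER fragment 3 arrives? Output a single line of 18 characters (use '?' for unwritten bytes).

Fragment 1: offset=14 data="CoLM" -> buffer=??????????????CoLM
Fragment 2: offset=5 data="tte" -> buffer=?????tte??????CoLM
Fragment 3: offset=11 data="ntT" -> buffer=?????tte???ntTCoLM

Answer: ?????tte???ntTCoLM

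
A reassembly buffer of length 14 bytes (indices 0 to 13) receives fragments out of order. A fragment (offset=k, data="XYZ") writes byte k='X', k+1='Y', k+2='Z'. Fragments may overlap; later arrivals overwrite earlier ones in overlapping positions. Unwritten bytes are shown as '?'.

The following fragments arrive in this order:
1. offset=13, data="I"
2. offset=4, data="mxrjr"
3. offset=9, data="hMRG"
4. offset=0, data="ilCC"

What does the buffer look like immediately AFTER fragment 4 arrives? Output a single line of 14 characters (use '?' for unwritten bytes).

Fragment 1: offset=13 data="I" -> buffer=?????????????I
Fragment 2: offset=4 data="mxrjr" -> buffer=????mxrjr????I
Fragment 3: offset=9 data="hMRG" -> buffer=????mxrjrhMRGI
Fragment 4: offset=0 data="ilCC" -> buffer=ilCCmxrjrhMRGI

Answer: ilCCmxrjrhMRGI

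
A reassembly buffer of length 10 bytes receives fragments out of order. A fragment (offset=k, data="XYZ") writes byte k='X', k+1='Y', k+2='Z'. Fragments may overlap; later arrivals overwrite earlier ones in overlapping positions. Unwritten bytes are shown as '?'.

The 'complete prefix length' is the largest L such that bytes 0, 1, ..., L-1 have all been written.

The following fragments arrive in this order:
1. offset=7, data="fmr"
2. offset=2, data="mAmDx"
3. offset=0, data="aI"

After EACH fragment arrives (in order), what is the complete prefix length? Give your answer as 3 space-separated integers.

Fragment 1: offset=7 data="fmr" -> buffer=???????fmr -> prefix_len=0
Fragment 2: offset=2 data="mAmDx" -> buffer=??mAmDxfmr -> prefix_len=0
Fragment 3: offset=0 data="aI" -> buffer=aImAmDxfmr -> prefix_len=10

Answer: 0 0 10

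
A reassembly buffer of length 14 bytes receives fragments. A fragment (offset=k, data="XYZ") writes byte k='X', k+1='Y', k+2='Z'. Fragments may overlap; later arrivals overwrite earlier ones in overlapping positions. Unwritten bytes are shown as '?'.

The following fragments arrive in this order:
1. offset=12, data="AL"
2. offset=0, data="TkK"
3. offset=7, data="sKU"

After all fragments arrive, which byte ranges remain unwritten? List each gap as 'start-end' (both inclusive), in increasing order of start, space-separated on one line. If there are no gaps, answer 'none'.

Fragment 1: offset=12 len=2
Fragment 2: offset=0 len=3
Fragment 3: offset=7 len=3
Gaps: 3-6 10-11

Answer: 3-6 10-11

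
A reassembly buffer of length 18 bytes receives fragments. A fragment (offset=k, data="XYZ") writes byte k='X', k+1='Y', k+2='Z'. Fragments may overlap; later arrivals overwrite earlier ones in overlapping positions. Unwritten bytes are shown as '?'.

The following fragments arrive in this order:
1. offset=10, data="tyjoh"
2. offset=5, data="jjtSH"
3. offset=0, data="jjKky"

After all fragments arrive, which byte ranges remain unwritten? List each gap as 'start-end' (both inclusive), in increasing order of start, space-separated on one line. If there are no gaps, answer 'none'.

Fragment 1: offset=10 len=5
Fragment 2: offset=5 len=5
Fragment 3: offset=0 len=5
Gaps: 15-17

Answer: 15-17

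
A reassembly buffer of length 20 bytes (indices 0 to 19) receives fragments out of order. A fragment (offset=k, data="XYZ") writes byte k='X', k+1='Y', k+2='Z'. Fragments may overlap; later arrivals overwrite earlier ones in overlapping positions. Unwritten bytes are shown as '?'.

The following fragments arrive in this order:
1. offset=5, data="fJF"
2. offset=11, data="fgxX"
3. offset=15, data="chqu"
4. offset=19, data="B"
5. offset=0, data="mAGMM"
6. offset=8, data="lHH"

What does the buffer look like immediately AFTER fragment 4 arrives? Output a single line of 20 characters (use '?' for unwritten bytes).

Answer: ?????fJF???fgxXchquB

Derivation:
Fragment 1: offset=5 data="fJF" -> buffer=?????fJF????????????
Fragment 2: offset=11 data="fgxX" -> buffer=?????fJF???fgxX?????
Fragment 3: offset=15 data="chqu" -> buffer=?????fJF???fgxXchqu?
Fragment 4: offset=19 data="B" -> buffer=?????fJF???fgxXchquB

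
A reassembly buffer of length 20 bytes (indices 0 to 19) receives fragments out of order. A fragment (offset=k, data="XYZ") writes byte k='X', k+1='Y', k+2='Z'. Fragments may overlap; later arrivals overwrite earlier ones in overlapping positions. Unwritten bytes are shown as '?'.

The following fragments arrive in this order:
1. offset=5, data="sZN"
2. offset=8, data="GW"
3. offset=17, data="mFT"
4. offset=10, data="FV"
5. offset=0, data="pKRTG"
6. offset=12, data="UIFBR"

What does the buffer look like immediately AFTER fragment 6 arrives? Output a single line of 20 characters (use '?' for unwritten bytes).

Fragment 1: offset=5 data="sZN" -> buffer=?????sZN????????????
Fragment 2: offset=8 data="GW" -> buffer=?????sZNGW??????????
Fragment 3: offset=17 data="mFT" -> buffer=?????sZNGW???????mFT
Fragment 4: offset=10 data="FV" -> buffer=?????sZNGWFV?????mFT
Fragment 5: offset=0 data="pKRTG" -> buffer=pKRTGsZNGWFV?????mFT
Fragment 6: offset=12 data="UIFBR" -> buffer=pKRTGsZNGWFVUIFBRmFT

Answer: pKRTGsZNGWFVUIFBRmFT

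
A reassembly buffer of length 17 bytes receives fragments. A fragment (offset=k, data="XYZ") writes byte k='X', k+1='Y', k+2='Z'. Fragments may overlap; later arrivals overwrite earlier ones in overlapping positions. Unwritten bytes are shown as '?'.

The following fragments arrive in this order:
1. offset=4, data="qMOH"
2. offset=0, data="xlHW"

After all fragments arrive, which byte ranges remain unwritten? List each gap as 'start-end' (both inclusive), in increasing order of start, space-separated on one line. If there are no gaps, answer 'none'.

Fragment 1: offset=4 len=4
Fragment 2: offset=0 len=4
Gaps: 8-16

Answer: 8-16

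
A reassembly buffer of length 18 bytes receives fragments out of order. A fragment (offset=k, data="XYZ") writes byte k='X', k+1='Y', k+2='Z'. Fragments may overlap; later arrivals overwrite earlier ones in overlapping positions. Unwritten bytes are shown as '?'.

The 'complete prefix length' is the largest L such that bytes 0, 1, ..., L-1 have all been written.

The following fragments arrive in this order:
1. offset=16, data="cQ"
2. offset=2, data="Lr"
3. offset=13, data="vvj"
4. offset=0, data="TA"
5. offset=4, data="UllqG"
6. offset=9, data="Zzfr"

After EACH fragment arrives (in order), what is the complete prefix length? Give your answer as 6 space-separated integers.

Answer: 0 0 0 4 9 18

Derivation:
Fragment 1: offset=16 data="cQ" -> buffer=????????????????cQ -> prefix_len=0
Fragment 2: offset=2 data="Lr" -> buffer=??Lr????????????cQ -> prefix_len=0
Fragment 3: offset=13 data="vvj" -> buffer=??Lr?????????vvjcQ -> prefix_len=0
Fragment 4: offset=0 data="TA" -> buffer=TALr?????????vvjcQ -> prefix_len=4
Fragment 5: offset=4 data="UllqG" -> buffer=TALrUllqG????vvjcQ -> prefix_len=9
Fragment 6: offset=9 data="Zzfr" -> buffer=TALrUllqGZzfrvvjcQ -> prefix_len=18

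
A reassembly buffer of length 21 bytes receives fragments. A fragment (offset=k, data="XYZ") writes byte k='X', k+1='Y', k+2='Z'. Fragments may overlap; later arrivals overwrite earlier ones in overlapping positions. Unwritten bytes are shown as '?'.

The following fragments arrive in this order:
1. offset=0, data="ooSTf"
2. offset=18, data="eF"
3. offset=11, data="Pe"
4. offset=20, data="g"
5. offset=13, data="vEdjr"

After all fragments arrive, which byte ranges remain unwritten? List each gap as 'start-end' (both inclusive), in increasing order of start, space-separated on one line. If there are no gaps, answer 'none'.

Answer: 5-10

Derivation:
Fragment 1: offset=0 len=5
Fragment 2: offset=18 len=2
Fragment 3: offset=11 len=2
Fragment 4: offset=20 len=1
Fragment 5: offset=13 len=5
Gaps: 5-10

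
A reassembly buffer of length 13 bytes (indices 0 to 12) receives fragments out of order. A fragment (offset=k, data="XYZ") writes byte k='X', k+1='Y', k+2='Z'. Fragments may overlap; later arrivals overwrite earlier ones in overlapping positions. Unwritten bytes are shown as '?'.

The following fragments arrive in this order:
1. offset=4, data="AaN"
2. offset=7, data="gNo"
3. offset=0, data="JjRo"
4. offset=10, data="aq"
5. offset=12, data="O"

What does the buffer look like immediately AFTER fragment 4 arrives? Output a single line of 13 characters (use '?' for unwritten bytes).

Answer: JjRoAaNgNoaq?

Derivation:
Fragment 1: offset=4 data="AaN" -> buffer=????AaN??????
Fragment 2: offset=7 data="gNo" -> buffer=????AaNgNo???
Fragment 3: offset=0 data="JjRo" -> buffer=JjRoAaNgNo???
Fragment 4: offset=10 data="aq" -> buffer=JjRoAaNgNoaq?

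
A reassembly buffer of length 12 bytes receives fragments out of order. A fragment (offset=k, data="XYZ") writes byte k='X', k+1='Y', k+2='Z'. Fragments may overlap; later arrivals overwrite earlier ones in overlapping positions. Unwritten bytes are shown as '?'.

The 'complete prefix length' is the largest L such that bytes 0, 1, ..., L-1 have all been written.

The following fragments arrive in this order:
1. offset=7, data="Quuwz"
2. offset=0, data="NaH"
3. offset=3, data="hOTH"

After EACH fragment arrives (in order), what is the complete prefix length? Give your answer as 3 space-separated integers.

Fragment 1: offset=7 data="Quuwz" -> buffer=???????Quuwz -> prefix_len=0
Fragment 2: offset=0 data="NaH" -> buffer=NaH????Quuwz -> prefix_len=3
Fragment 3: offset=3 data="hOTH" -> buffer=NaHhOTHQuuwz -> prefix_len=12

Answer: 0 3 12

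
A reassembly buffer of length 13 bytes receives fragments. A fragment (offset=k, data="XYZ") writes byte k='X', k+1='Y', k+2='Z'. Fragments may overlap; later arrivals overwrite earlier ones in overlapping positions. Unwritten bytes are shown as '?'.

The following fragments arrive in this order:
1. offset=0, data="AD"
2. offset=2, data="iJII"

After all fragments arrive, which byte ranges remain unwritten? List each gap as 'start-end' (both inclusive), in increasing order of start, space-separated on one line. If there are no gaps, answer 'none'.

Fragment 1: offset=0 len=2
Fragment 2: offset=2 len=4
Gaps: 6-12

Answer: 6-12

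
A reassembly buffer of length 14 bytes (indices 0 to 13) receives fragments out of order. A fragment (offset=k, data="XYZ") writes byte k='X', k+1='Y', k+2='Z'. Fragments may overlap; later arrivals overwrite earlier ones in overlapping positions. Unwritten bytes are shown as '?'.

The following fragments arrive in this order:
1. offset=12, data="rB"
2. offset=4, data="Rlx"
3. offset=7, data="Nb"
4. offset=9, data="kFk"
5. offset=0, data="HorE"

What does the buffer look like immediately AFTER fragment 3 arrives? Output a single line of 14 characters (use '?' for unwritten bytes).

Answer: ????RlxNb???rB

Derivation:
Fragment 1: offset=12 data="rB" -> buffer=????????????rB
Fragment 2: offset=4 data="Rlx" -> buffer=????Rlx?????rB
Fragment 3: offset=7 data="Nb" -> buffer=????RlxNb???rB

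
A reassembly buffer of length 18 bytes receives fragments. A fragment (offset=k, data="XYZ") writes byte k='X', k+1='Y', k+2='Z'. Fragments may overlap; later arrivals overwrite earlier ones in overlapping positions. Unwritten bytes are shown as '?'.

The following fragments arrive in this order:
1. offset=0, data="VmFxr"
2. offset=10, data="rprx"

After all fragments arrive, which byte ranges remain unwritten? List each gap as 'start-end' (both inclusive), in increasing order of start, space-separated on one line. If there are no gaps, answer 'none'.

Answer: 5-9 14-17

Derivation:
Fragment 1: offset=0 len=5
Fragment 2: offset=10 len=4
Gaps: 5-9 14-17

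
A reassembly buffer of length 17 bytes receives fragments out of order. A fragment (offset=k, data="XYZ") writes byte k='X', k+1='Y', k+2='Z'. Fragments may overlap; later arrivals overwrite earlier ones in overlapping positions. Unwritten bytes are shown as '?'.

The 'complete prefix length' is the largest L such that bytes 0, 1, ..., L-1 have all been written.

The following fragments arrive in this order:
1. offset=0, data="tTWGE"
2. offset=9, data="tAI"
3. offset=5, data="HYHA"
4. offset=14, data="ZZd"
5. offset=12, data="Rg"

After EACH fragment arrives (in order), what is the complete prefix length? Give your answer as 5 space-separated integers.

Fragment 1: offset=0 data="tTWGE" -> buffer=tTWGE???????????? -> prefix_len=5
Fragment 2: offset=9 data="tAI" -> buffer=tTWGE????tAI????? -> prefix_len=5
Fragment 3: offset=5 data="HYHA" -> buffer=tTWGEHYHAtAI????? -> prefix_len=12
Fragment 4: offset=14 data="ZZd" -> buffer=tTWGEHYHAtAI??ZZd -> prefix_len=12
Fragment 5: offset=12 data="Rg" -> buffer=tTWGEHYHAtAIRgZZd -> prefix_len=17

Answer: 5 5 12 12 17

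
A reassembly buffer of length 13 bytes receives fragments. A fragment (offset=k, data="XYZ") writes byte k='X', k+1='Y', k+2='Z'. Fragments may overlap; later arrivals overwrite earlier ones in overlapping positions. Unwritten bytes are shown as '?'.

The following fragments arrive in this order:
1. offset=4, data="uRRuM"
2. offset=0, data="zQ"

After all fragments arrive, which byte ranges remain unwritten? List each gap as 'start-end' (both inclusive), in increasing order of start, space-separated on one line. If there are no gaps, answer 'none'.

Fragment 1: offset=4 len=5
Fragment 2: offset=0 len=2
Gaps: 2-3 9-12

Answer: 2-3 9-12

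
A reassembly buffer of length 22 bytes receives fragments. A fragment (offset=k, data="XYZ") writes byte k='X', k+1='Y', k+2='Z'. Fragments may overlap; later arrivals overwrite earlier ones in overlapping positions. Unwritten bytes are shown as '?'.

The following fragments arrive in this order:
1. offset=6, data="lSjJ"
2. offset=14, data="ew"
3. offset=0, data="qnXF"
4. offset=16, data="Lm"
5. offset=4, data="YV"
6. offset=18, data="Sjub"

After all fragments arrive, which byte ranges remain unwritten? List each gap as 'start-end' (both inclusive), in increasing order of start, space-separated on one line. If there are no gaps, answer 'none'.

Fragment 1: offset=6 len=4
Fragment 2: offset=14 len=2
Fragment 3: offset=0 len=4
Fragment 4: offset=16 len=2
Fragment 5: offset=4 len=2
Fragment 6: offset=18 len=4
Gaps: 10-13

Answer: 10-13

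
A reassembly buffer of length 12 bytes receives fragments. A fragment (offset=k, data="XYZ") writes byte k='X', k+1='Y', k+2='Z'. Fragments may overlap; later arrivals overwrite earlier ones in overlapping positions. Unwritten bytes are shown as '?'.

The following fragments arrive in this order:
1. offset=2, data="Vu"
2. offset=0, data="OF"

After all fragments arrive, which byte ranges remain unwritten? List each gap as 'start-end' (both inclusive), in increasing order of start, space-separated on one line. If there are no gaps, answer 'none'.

Answer: 4-11

Derivation:
Fragment 1: offset=2 len=2
Fragment 2: offset=0 len=2
Gaps: 4-11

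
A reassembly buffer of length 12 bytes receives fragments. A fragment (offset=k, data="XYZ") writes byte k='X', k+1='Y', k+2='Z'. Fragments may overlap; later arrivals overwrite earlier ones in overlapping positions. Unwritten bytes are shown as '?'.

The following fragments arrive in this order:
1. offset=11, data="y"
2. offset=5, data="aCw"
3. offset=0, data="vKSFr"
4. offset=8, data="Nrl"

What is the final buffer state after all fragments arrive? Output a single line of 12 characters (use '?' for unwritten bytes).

Fragment 1: offset=11 data="y" -> buffer=???????????y
Fragment 2: offset=5 data="aCw" -> buffer=?????aCw???y
Fragment 3: offset=0 data="vKSFr" -> buffer=vKSFraCw???y
Fragment 4: offset=8 data="Nrl" -> buffer=vKSFraCwNrly

Answer: vKSFraCwNrly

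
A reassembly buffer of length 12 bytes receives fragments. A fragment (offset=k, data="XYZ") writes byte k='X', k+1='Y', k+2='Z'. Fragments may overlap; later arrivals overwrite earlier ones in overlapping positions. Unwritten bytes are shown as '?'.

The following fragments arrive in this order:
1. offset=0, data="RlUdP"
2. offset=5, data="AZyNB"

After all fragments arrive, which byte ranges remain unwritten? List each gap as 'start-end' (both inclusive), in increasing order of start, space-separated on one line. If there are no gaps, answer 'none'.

Answer: 10-11

Derivation:
Fragment 1: offset=0 len=5
Fragment 2: offset=5 len=5
Gaps: 10-11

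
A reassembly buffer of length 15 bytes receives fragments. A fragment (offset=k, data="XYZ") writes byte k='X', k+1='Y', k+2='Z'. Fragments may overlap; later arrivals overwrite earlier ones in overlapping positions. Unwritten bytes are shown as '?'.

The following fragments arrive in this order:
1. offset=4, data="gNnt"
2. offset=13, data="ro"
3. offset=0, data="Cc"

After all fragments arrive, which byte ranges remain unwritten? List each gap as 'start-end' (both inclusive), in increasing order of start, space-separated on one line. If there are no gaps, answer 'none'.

Fragment 1: offset=4 len=4
Fragment 2: offset=13 len=2
Fragment 3: offset=0 len=2
Gaps: 2-3 8-12

Answer: 2-3 8-12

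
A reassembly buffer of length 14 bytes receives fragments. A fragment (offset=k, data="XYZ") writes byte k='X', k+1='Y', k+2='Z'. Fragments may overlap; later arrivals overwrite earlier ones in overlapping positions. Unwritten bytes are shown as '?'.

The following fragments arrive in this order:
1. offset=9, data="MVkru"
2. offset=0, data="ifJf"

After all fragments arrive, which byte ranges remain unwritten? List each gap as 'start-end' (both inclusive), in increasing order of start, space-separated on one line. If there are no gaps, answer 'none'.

Answer: 4-8

Derivation:
Fragment 1: offset=9 len=5
Fragment 2: offset=0 len=4
Gaps: 4-8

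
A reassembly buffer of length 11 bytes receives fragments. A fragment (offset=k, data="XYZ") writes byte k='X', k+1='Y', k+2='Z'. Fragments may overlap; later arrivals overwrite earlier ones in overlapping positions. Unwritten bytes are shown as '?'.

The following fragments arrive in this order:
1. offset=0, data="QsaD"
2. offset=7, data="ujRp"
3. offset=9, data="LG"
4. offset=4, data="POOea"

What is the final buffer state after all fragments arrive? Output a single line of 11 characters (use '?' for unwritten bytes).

Answer: QsaDPOOeaLG

Derivation:
Fragment 1: offset=0 data="QsaD" -> buffer=QsaD???????
Fragment 2: offset=7 data="ujRp" -> buffer=QsaD???ujRp
Fragment 3: offset=9 data="LG" -> buffer=QsaD???ujLG
Fragment 4: offset=4 data="POOea" -> buffer=QsaDPOOeaLG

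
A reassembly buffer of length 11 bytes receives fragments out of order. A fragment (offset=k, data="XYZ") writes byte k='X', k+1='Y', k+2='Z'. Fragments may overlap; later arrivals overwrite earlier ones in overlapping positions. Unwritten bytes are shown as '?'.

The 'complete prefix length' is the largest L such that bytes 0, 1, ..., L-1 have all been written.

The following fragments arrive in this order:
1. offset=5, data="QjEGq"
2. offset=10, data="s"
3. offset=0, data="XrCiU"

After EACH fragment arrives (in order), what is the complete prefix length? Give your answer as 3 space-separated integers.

Answer: 0 0 11

Derivation:
Fragment 1: offset=5 data="QjEGq" -> buffer=?????QjEGq? -> prefix_len=0
Fragment 2: offset=10 data="s" -> buffer=?????QjEGqs -> prefix_len=0
Fragment 3: offset=0 data="XrCiU" -> buffer=XrCiUQjEGqs -> prefix_len=11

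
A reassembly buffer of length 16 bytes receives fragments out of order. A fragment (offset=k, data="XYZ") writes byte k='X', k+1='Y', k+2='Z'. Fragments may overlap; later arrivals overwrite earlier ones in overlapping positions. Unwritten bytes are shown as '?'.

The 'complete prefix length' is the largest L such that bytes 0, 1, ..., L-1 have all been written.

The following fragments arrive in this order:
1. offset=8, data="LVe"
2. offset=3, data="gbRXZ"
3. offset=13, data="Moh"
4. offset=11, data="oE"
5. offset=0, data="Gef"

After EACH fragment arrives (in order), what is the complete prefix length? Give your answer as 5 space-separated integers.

Fragment 1: offset=8 data="LVe" -> buffer=????????LVe????? -> prefix_len=0
Fragment 2: offset=3 data="gbRXZ" -> buffer=???gbRXZLVe????? -> prefix_len=0
Fragment 3: offset=13 data="Moh" -> buffer=???gbRXZLVe??Moh -> prefix_len=0
Fragment 4: offset=11 data="oE" -> buffer=???gbRXZLVeoEMoh -> prefix_len=0
Fragment 5: offset=0 data="Gef" -> buffer=GefgbRXZLVeoEMoh -> prefix_len=16

Answer: 0 0 0 0 16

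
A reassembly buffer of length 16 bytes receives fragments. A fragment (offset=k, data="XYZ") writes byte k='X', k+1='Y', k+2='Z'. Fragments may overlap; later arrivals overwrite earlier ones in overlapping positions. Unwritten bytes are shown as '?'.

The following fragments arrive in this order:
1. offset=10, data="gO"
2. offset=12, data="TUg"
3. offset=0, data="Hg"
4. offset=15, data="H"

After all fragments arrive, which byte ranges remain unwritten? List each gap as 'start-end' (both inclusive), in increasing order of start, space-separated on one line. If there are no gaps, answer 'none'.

Answer: 2-9

Derivation:
Fragment 1: offset=10 len=2
Fragment 2: offset=12 len=3
Fragment 3: offset=0 len=2
Fragment 4: offset=15 len=1
Gaps: 2-9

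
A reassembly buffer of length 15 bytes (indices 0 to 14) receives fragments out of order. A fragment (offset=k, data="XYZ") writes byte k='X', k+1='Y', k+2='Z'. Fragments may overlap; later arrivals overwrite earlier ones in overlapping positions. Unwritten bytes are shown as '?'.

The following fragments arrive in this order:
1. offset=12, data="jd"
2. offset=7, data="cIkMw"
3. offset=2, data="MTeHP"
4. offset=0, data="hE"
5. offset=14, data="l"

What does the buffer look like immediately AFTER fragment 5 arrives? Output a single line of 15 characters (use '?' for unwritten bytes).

Fragment 1: offset=12 data="jd" -> buffer=????????????jd?
Fragment 2: offset=7 data="cIkMw" -> buffer=???????cIkMwjd?
Fragment 3: offset=2 data="MTeHP" -> buffer=??MTeHPcIkMwjd?
Fragment 4: offset=0 data="hE" -> buffer=hEMTeHPcIkMwjd?
Fragment 5: offset=14 data="l" -> buffer=hEMTeHPcIkMwjdl

Answer: hEMTeHPcIkMwjdl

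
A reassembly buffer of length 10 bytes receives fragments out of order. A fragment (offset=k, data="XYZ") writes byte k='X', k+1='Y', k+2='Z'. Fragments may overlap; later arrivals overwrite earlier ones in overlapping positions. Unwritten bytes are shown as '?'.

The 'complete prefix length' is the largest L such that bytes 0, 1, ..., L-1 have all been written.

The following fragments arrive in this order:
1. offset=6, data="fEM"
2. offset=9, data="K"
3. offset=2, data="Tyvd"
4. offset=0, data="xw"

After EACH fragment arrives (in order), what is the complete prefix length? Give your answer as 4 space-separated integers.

Answer: 0 0 0 10

Derivation:
Fragment 1: offset=6 data="fEM" -> buffer=??????fEM? -> prefix_len=0
Fragment 2: offset=9 data="K" -> buffer=??????fEMK -> prefix_len=0
Fragment 3: offset=2 data="Tyvd" -> buffer=??TyvdfEMK -> prefix_len=0
Fragment 4: offset=0 data="xw" -> buffer=xwTyvdfEMK -> prefix_len=10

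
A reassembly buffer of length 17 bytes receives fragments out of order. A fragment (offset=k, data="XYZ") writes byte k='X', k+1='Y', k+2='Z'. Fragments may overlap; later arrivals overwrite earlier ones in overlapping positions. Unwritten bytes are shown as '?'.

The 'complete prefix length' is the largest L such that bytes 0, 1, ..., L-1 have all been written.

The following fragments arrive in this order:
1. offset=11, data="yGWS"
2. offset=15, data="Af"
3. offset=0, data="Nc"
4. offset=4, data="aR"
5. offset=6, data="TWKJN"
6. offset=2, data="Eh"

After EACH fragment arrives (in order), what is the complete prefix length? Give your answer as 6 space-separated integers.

Answer: 0 0 2 2 2 17

Derivation:
Fragment 1: offset=11 data="yGWS" -> buffer=???????????yGWS?? -> prefix_len=0
Fragment 2: offset=15 data="Af" -> buffer=???????????yGWSAf -> prefix_len=0
Fragment 3: offset=0 data="Nc" -> buffer=Nc?????????yGWSAf -> prefix_len=2
Fragment 4: offset=4 data="aR" -> buffer=Nc??aR?????yGWSAf -> prefix_len=2
Fragment 5: offset=6 data="TWKJN" -> buffer=Nc??aRTWKJNyGWSAf -> prefix_len=2
Fragment 6: offset=2 data="Eh" -> buffer=NcEhaRTWKJNyGWSAf -> prefix_len=17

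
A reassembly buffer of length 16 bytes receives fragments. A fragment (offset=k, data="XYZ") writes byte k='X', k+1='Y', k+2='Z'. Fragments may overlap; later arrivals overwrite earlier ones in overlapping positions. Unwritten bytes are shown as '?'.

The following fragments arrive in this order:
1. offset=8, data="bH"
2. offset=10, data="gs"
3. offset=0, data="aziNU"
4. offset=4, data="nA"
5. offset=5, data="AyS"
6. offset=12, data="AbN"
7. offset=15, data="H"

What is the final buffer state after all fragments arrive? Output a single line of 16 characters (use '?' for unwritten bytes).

Fragment 1: offset=8 data="bH" -> buffer=????????bH??????
Fragment 2: offset=10 data="gs" -> buffer=????????bHgs????
Fragment 3: offset=0 data="aziNU" -> buffer=aziNU???bHgs????
Fragment 4: offset=4 data="nA" -> buffer=aziNnA??bHgs????
Fragment 5: offset=5 data="AyS" -> buffer=aziNnAySbHgs????
Fragment 6: offset=12 data="AbN" -> buffer=aziNnAySbHgsAbN?
Fragment 7: offset=15 data="H" -> buffer=aziNnAySbHgsAbNH

Answer: aziNnAySbHgsAbNH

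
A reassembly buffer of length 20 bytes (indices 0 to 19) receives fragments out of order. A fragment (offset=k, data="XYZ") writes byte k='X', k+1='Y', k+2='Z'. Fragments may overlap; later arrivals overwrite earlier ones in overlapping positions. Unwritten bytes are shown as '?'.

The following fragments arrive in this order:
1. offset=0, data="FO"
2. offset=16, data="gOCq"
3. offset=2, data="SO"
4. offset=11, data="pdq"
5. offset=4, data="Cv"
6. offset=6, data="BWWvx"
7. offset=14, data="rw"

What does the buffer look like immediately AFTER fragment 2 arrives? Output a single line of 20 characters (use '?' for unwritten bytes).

Answer: FO??????????????gOCq

Derivation:
Fragment 1: offset=0 data="FO" -> buffer=FO??????????????????
Fragment 2: offset=16 data="gOCq" -> buffer=FO??????????????gOCq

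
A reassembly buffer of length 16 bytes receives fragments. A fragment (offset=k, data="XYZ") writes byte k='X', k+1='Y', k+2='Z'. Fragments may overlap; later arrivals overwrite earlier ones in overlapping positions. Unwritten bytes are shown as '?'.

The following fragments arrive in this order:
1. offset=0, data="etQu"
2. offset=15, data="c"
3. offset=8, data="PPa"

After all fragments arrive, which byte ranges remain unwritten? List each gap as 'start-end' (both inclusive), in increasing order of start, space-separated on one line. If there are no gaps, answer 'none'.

Fragment 1: offset=0 len=4
Fragment 2: offset=15 len=1
Fragment 3: offset=8 len=3
Gaps: 4-7 11-14

Answer: 4-7 11-14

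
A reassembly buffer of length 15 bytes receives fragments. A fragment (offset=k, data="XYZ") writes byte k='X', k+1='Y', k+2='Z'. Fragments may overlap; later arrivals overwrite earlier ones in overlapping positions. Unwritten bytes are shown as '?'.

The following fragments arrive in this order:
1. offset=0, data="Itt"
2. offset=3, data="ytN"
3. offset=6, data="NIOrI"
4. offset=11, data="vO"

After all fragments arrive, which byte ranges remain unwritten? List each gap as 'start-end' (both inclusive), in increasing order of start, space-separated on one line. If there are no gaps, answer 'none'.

Answer: 13-14

Derivation:
Fragment 1: offset=0 len=3
Fragment 2: offset=3 len=3
Fragment 3: offset=6 len=5
Fragment 4: offset=11 len=2
Gaps: 13-14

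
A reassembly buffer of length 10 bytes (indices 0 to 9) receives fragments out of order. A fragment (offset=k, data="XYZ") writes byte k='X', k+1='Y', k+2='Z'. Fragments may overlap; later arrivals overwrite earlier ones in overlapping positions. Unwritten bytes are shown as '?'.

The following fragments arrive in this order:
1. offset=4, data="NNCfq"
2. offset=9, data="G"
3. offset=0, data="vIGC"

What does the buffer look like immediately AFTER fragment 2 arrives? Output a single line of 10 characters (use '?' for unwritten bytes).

Answer: ????NNCfqG

Derivation:
Fragment 1: offset=4 data="NNCfq" -> buffer=????NNCfq?
Fragment 2: offset=9 data="G" -> buffer=????NNCfqG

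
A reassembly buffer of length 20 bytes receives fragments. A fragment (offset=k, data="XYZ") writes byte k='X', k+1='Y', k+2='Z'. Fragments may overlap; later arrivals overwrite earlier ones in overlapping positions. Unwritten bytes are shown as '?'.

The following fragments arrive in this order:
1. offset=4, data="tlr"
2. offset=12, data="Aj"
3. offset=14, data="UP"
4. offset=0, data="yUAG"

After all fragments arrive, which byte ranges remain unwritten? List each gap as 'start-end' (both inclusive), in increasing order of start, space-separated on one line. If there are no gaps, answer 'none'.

Answer: 7-11 16-19

Derivation:
Fragment 1: offset=4 len=3
Fragment 2: offset=12 len=2
Fragment 3: offset=14 len=2
Fragment 4: offset=0 len=4
Gaps: 7-11 16-19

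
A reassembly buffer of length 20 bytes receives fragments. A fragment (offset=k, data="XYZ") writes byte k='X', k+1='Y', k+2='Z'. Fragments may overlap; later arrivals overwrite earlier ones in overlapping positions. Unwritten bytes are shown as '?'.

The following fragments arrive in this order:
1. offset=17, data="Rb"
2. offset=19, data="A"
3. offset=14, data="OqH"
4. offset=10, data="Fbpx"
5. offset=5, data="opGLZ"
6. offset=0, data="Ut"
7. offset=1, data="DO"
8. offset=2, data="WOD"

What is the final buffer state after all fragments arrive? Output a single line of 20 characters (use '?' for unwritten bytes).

Answer: UDWODopGLZFbpxOqHRbA

Derivation:
Fragment 1: offset=17 data="Rb" -> buffer=?????????????????Rb?
Fragment 2: offset=19 data="A" -> buffer=?????????????????RbA
Fragment 3: offset=14 data="OqH" -> buffer=??????????????OqHRbA
Fragment 4: offset=10 data="Fbpx" -> buffer=??????????FbpxOqHRbA
Fragment 5: offset=5 data="opGLZ" -> buffer=?????opGLZFbpxOqHRbA
Fragment 6: offset=0 data="Ut" -> buffer=Ut???opGLZFbpxOqHRbA
Fragment 7: offset=1 data="DO" -> buffer=UDO??opGLZFbpxOqHRbA
Fragment 8: offset=2 data="WOD" -> buffer=UDWODopGLZFbpxOqHRbA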